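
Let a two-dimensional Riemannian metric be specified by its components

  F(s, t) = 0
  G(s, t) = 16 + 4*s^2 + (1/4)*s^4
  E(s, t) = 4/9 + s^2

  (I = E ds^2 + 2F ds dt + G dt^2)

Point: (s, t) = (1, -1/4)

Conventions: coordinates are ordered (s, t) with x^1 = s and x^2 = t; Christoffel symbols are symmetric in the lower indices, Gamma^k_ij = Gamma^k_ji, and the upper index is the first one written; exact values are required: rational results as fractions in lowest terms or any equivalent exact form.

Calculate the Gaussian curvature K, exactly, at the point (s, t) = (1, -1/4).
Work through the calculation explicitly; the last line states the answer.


E = 13/9, F = 0, G = 81/4, EG - F^2 = 117/4 at the point
E_s = 2, E_t = 0, F_s = 0, F_t = 0, G_s = 9, G_t = 0
E_tt = 0, F_st = 0, G_ss = 11
By Brioschi, K is (det M1 - det M2) divided by (EG - F^2) squared.
M1 = [[-E_tt/2 + F_st - G_ss/2, E_s/2, F_s - E_t/2], [F_t - G_s/2, E, F], [G_t/2, F, G]] = [[-11/2, 1, 0], [-9/2, 13/9, 0], [0, 0, 81/4]]; det M1 = -279/4
M2 = [[0, E_t/2, G_s/2], [E_t/2, E, F], [G_s/2, F, G]] = [[0, 0, 9/2], [0, 13/9, 0], [9/2, 0, 81/4]]; det M2 = -117/4
det M1 - det M2 = -81/2; K = -81/2 / (117/4)^2 = -8/169

Answer: K = -8/169


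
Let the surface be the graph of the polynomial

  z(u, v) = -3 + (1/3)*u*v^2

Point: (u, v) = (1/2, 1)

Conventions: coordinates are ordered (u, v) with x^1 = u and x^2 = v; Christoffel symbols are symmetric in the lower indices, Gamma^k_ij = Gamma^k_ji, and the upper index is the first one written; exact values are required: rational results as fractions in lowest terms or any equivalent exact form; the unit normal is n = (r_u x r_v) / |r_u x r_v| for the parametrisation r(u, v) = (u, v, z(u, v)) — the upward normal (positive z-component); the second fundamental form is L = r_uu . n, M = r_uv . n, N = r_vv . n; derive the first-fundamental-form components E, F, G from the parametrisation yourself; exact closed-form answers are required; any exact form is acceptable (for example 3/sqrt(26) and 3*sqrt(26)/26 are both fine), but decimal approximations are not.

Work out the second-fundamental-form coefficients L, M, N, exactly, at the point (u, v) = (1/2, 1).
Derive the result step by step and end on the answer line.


z_u = 1/3, z_v = 1/3, z_uu = 0, z_uv = 2/3, z_vv = 1/3
E = 10/9, F = 1/9, G = 10/9; answer radicand W^2 = 11/9
unnormalised second-form numerators: l = 0, m = 2/3, n = 1/3; L = l/sqrt(11/9), and similarly M = m/sqrt(W^2), N = n/sqrt(W^2)

Answer: L = 0, M = 2*sqrt(11)/11, N = sqrt(11)/11


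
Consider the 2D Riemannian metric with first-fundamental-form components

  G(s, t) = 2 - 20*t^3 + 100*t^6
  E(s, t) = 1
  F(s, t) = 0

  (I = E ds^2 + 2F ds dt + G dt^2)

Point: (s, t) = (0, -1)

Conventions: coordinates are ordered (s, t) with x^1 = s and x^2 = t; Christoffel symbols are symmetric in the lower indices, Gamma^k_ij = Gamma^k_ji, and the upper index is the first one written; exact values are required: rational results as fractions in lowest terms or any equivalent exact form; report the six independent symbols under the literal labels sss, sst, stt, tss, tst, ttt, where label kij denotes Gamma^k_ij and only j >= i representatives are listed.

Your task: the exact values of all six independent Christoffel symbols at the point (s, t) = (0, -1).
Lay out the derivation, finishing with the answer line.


E = 1, F = 0, G = 122 at the point
E_s = 0, E_t = 0, F_s = 0, F_t = 0, G_s = 0, G_t = -660
EG - F^2 = 122;  g^inv = (1/122) * [[122, 0], [0, 1]]
first-kind symbols [ij,l] = (1/2)(d_i g_jl + d_j g_il - d_l g_ij): [ss,s] = E_s/2 = 0, [ss,t] = F_s - E_t/2 = 0, [st,s] = E_t/2 = 0, [st,t] = G_s/2 = 0, [tt,s] = F_t - G_s/2 = 0, [tt,t] = G_t/2 = -330
Gamma^s_ij = (G*[ij,s] - F*[ij,t])/(EG - F^2), Gamma^t_ij = (E*[ij,t] - F*[ij,s])/(EG - F^2)

Answer: Gamma_sss = 0, Gamma_sst = 0, Gamma_stt = 0, Gamma_tss = 0, Gamma_tst = 0, Gamma_ttt = -165/61


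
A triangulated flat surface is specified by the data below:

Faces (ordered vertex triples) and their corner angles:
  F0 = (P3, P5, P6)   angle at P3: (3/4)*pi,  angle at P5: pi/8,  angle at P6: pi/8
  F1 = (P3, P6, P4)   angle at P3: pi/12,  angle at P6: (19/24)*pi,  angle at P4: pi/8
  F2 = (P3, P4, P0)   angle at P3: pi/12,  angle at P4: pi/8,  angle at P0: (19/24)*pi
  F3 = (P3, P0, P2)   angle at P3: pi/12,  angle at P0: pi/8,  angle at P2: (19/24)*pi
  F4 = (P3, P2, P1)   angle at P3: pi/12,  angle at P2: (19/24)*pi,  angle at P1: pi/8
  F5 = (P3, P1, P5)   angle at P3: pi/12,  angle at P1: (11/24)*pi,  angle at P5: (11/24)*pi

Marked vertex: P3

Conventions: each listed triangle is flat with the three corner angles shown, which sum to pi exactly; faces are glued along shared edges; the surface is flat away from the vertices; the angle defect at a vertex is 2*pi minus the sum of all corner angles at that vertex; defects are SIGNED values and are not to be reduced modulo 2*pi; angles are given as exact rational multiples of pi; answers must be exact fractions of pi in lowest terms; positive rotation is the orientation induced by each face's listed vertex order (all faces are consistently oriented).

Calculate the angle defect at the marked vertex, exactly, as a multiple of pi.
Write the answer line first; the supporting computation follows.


Answer: defect(P3) = (5/6)*pi

Sum of corner angles at P3: (7/6)*pi
defect = 2*pi - (7/6)*pi


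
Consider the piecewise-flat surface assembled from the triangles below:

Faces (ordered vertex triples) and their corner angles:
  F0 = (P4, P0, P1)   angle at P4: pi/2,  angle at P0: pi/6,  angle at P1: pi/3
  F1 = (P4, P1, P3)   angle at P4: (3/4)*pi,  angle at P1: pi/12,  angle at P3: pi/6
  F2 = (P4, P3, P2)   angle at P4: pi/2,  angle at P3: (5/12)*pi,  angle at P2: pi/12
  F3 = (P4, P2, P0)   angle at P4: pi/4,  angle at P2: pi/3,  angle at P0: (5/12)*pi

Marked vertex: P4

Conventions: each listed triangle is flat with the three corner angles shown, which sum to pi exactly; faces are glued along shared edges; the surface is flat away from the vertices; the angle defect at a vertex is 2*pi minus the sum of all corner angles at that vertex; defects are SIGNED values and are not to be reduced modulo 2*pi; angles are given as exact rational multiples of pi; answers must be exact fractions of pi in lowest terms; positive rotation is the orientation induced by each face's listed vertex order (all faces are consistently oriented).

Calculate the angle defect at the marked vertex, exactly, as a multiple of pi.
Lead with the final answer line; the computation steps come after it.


Answer: defect(P4) = 0

Sum of corner angles at P4: 2*pi
defect = 2*pi - 2*pi


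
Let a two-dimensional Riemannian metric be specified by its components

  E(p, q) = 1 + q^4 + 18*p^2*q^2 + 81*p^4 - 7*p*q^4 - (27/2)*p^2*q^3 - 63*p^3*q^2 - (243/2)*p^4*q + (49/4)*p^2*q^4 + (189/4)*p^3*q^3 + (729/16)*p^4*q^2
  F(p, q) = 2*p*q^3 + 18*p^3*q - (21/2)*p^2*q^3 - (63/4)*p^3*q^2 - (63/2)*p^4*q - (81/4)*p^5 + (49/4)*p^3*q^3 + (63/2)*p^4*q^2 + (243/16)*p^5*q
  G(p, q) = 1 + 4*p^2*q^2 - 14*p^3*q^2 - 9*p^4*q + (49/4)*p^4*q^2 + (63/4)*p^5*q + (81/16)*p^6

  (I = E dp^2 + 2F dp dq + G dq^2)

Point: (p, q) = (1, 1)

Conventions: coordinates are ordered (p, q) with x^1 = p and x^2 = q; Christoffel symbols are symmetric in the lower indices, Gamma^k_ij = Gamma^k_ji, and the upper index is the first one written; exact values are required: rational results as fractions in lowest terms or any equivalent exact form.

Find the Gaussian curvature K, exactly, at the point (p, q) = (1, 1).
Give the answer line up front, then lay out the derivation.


Answer: K = -812/1331

E = 17/16, F = 15/16, G = 241/16, EG - F^2 = 121/8 at the point
E_p = -1/2, E_q = 47/8, F_p = -13/16, F_q = 711/16, G_p = 705/8, G_q = 45/4
E_qq = 2229/8, F_pq = 3435/16, G_pp = 3439/8
Evaluate Brioschi's two determinant matrices M1, M2 and divide by (EG - F^2)^2.
M1 = [[-E_qq/2 + F_pq - G_pp/2, E_p/2, F_p - E_q/2], [F_q - G_p/2, E, F], [G_q/2, F, G]] = [[-2233/16, -1/4, -15/4], [3/8, 17/16, 15/16], [45/8, 15/16, 241/16]]; det M1 = -267481/128
M2 = [[0, E_q/2, G_p/2], [E_q/2, E, F], [G_p/2, F, G]] = [[0, 47/16, 705/16], [47/16, 17/16, 15/16], [705/16, 15/16, 241/16]]; det M2 = -249617/128
det M1 - det M2 = -2233/16; K = -2233/16 / (121/8)^2 = -812/1331


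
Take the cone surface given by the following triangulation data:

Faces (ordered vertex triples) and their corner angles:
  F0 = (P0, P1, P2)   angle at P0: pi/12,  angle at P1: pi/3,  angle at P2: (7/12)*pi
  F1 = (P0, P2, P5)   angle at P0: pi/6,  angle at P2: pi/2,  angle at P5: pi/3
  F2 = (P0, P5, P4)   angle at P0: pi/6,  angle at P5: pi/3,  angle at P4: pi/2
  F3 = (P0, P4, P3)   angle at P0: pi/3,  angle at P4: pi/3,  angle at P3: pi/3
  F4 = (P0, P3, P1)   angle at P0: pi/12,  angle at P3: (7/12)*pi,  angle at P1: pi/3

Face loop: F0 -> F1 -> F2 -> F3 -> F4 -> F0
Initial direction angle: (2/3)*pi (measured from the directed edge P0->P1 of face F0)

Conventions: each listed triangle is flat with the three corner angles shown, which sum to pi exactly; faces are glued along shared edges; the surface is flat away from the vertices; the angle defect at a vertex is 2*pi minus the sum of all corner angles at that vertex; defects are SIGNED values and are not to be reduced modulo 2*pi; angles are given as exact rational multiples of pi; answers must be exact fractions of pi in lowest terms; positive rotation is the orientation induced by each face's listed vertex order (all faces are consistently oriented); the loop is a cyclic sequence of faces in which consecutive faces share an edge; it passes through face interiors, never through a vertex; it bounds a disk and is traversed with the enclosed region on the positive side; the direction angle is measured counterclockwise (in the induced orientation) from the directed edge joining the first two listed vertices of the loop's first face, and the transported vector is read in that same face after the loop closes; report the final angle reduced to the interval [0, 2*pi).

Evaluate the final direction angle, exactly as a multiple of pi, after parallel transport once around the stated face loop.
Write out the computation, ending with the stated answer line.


enclosed vertex P0: corner angles sum to (5/6)*pi, defect = 2*pi - (5/6)*pi = (7/6)*pi
the final direction is the initial angle plus the enclosed defects, taken mod 2*pi in the induced orientation
final angle = (2/3)*pi + (7/6)*pi = (11/6)*pi (mod 2*pi)

Answer: final direction angle = (11/6)*pi


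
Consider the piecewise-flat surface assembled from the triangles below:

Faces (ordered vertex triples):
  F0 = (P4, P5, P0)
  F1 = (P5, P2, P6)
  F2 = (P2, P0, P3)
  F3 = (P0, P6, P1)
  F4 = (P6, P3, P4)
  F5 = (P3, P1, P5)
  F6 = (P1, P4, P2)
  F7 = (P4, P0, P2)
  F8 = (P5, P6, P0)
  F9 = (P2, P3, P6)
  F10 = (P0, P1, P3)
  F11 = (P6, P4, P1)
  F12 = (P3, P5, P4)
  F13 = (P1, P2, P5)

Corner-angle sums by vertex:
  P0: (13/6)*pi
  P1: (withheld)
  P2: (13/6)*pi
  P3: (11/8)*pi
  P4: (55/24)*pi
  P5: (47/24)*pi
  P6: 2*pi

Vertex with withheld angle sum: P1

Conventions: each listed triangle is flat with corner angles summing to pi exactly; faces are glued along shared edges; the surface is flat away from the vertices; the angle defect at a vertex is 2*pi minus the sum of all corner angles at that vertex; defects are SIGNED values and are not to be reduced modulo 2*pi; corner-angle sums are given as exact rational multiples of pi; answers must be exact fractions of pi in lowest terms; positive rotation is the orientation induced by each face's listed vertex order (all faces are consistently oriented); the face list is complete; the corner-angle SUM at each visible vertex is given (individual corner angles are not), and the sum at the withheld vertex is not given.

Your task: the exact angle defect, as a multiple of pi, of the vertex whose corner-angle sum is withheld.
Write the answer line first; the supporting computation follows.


Answer: defect(P1) = -pi/24

V = 7, E = 21, F = 14; chi = V - E + F = 0
Gauss-Bonnet: total defect = 2*pi*chi = 0; visible defects sum to pi/24


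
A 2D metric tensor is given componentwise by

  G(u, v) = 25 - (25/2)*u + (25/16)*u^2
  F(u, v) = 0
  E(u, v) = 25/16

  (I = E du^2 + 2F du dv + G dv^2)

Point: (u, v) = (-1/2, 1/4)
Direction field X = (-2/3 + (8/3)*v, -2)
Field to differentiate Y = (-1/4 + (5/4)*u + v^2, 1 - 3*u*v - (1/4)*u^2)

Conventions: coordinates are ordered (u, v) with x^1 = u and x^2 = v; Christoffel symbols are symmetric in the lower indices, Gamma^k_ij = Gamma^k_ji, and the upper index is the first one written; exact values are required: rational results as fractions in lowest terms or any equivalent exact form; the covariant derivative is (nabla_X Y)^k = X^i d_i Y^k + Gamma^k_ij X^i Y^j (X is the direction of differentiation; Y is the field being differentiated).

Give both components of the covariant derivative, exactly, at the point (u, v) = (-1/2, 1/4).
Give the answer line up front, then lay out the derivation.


Answer: (nabla_X Y)^u = -205/16, (nabla_X Y)^v = -121/36

E = 25/16, F = 0, G = 2025/64 at the point
E_u = 0, E_v = 0, F_u = 0, F_v = 0, G_u = -225/16, G_v = 0
EG - F^2 = 50625/1024;  g^inv = (1024/50625) * [[2025/64, 0], [0, 25/16]]
first-kind symbols [ij,l] = (1/2)(d_i g_jl + d_j g_il - d_l g_ij): [uu,u] = E_u/2 = 0, [uu,v] = F_u - E_v/2 = 0, [uv,u] = E_v/2 = 0, [uv,v] = G_u/2 = -225/32, [vv,u] = F_v - G_u/2 = 225/32, [vv,v] = G_v/2 = 0
Gamma^u_ij = (G*[ij,u] - F*[ij,v])/(EG - F^2), Gamma^v_ij = (E*[ij,v] - F*[ij,u])/(EG - F^2)
Gamma_uuu = 0, Gamma_uuv = 0, Gamma_uvv = 9/2, Gamma_vuu = 0, Gamma_vuv = -2/9, Gamma_vvv = 0
X = (0, -2), Y = (-13/16, 21/16) at the point


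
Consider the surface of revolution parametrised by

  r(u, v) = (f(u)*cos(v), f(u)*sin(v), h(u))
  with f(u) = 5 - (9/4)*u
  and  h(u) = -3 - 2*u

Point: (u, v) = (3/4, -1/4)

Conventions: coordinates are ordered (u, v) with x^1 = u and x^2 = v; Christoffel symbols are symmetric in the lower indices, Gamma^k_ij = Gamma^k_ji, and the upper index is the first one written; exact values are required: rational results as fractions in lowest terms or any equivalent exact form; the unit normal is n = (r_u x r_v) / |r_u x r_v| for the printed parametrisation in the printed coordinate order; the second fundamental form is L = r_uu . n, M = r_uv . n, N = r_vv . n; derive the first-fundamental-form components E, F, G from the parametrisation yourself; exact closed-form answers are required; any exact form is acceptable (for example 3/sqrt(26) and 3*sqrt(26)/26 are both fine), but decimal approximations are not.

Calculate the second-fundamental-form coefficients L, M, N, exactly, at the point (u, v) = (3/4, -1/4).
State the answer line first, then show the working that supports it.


Answer: L = 0, M = 0, N = -53*sqrt(145)/290

f = 53/16, f' = -9/4, f'' = 0, h' = -2, h'' = 0
E = 145/16, F = 0, G = 2809/256; answer radicand W^2 = 145/16
unnormalised second-form numerators: l = 0, m = 0, n = -53/8; L = l/sqrt(145/16), and similarly M = m/sqrt(W^2), N = n/sqrt(W^2)


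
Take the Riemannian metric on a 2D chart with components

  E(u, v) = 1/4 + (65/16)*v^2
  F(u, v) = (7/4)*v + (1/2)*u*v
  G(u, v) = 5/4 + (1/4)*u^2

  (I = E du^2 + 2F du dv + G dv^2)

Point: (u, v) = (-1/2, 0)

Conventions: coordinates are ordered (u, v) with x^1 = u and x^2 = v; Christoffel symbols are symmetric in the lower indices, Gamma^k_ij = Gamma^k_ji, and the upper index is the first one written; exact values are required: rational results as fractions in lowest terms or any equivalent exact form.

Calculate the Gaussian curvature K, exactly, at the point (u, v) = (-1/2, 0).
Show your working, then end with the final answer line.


E = 1/4, F = 0, G = 21/16, EG - F^2 = 21/64 at the point
E_u = 0, E_v = 0, F_u = 0, F_v = 3/2, G_u = -1/4, G_v = 0
E_vv = 65/8, F_uv = 1/2, G_uu = 1/2
The intrinsic route: Brioschi's K = (det M1 - det M2)/(EG - F^2)^2.
M1 = [[-E_vv/2 + F_uv - G_uu/2, E_u/2, F_u - E_v/2], [F_v - G_u/2, E, F], [G_v/2, F, G]] = [[-61/16, 0, 0], [13/8, 1/4, 0], [0, 0, 21/16]]; det M1 = -1281/1024
M2 = [[0, E_v/2, G_u/2], [E_v/2, E, F], [G_u/2, F, G]] = [[0, 0, -1/8], [0, 1/4, 0], [-1/8, 0, 21/16]]; det M2 = -1/256
det M1 - det M2 = -1277/1024; K = -1277/1024 / (21/64)^2 = -5108/441

Answer: K = -5108/441


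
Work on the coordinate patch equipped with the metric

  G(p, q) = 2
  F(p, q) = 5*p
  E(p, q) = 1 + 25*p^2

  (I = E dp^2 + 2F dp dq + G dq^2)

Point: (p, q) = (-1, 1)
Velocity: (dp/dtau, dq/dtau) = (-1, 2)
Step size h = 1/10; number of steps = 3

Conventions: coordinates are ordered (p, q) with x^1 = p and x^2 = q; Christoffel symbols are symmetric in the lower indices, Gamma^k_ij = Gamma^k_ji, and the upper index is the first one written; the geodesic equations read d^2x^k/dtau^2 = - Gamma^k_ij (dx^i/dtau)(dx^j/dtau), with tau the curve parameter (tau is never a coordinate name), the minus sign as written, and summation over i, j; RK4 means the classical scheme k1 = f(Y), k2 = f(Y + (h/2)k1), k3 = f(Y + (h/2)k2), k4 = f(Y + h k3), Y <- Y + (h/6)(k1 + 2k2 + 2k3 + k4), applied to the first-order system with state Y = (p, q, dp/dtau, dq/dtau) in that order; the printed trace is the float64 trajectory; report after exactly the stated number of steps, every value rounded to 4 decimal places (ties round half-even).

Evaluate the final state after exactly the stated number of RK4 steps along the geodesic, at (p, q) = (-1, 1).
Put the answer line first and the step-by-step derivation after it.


Answer: p = -1.2668, q = 1.5939, dp/dtau = -0.8006, dq/dtau = 1.9644

f(Y) = (dp/dtau, dq/dtau, -Gamma^p_ij Y'^i Y'^j, -Gamma^q_ij Y'^i Y'^j) with the Gammas evaluated at the stage position; h = 0.100000; intermediate values shown to 6 dp
step 0: p = -1.0000, q = 1.0000, dp/dtau = -1.0000, dq/dtau = 2.0000
step 1:
  k1: at (p, q) = (-1.000000, 1.000000), (dp/dtau, dq/dtau) = (-1.000000, 2.000000); Gamma_ppp = -0.925926, Gamma_ppq = 0.000000, Gamma_pqq = 0.000000, Gamma_qpp = 0.185185, Gamma_qpq = 0.000000, Gamma_qqq = 0.000000; k1 = (-1.000000, 2.000000, 0.925926, -0.185185)
  k2: at (p, q) = (-1.050000, 1.100000), (dp/dtau, dq/dtau) = (-0.953704, 1.990741); Gamma_ppp = -0.887949, Gamma_ppq = 0.000000, Gamma_pqq = 0.000000, Gamma_qpp = 0.169133, Gamma_qpq = 0.000000, Gamma_qqq = 0.000000; k2 = (-0.953704, 1.990741, 0.807635, -0.153835)
  k3: at (p, q) = (-1.047685, 1.099537), (dp/dtau, dq/dtau) = (-0.959618, 1.992308); Gamma_ppp = -0.889645, Gamma_ppq = 0.000000, Gamma_pqq = 0.000000, Gamma_qpp = 0.169831, Gamma_qpq = 0.000000, Gamma_qqq = 0.000000; k3 = (-0.959618, 1.992308, 0.819245, -0.156391)
  k4: at (p, q) = (-1.095962, 1.199231), (dp/dtau, dq/dtau) = (-0.918076, 1.984361); Gamma_ppp = -0.855463, Gamma_ppq = 0.000000, Gamma_pqq = 0.000000, Gamma_qpp = 0.156112, Gamma_qpq = 0.000000, Gamma_qqq = 0.000000; k4 = (-0.918076, 1.984361, 0.721038, -0.131581)
  Y <- Y + (h/6)(k1 + 2k2 + 2k3 + k4): p = -1.0957, q = 1.1992, dp/dtau = -0.9183, dq/dtau = 1.9844
step 2:
  k1: at (p, q) = (-1.095745, 1.199174), (dp/dtau, dq/dtau) = (-0.918321, 1.984380); Gamma_ppp = -0.855611, Gamma_ppq = 0.000000, Gamma_pqq = 0.000000, Gamma_qpp = 0.156170, Gamma_qpq = 0.000000, Gamma_qqq = 0.000000; k1 = (-0.918321, 1.984380, 0.721549, -0.131700)
  k2: at (p, q) = (-1.141661, 1.298393), (dp/dtau, dq/dtau) = (-0.882244, 1.977795); Gamma_ppp = -0.825263, Gamma_ppq = 0.000000, Gamma_pqq = 0.000000, Gamma_qpp = 0.144572, Gamma_qpq = 0.000000, Gamma_qqq = 0.000000; k2 = (-0.882244, 1.977795, 0.642347, -0.112528)
  k3: at (p, q) = (-1.139858, 1.298064), (dp/dtau, dq/dtau) = (-0.886204, 1.978753); Gamma_ppp = -0.826418, Gamma_ppq = 0.000000, Gamma_pqq = 0.000000, Gamma_qpp = 0.145004, Gamma_qpq = 0.000000, Gamma_qqq = 0.000000; k3 = (-0.886204, 1.978753, 0.649033, -0.113880)
  k4: at (p, q) = (-1.184366, 1.397050), (dp/dtau, dq/dtau) = (-0.853418, 1.972992); Gamma_ppp = -0.798778, Gamma_ppq = 0.000000, Gamma_pqq = 0.000000, Gamma_qpp = 0.134887, Gamma_qpq = 0.000000, Gamma_qqq = 0.000000; k4 = (-0.853418, 1.972992, 0.581768, -0.098241)
  Y <- Y + (h/6)(k1 + 2k2 + 2k3 + k4): p = -1.1842, q = 1.3970, dp/dtau = -0.8536, dq/dtau = 1.9730
step 3:
  k1: at (p, q) = (-1.184223, 1.397015), (dp/dtau, dq/dtau) = (-0.853553, 1.973000); Gamma_ppp = -0.798864, Gamma_ppq = 0.000000, Gamma_pqq = 0.000000, Gamma_qpp = 0.134918, Gamma_qpq = 0.000000, Gamma_qqq = 0.000000; k1 = (-0.853553, 1.973000, 0.582015, -0.098295)
  k2: at (p, q) = (-1.226900, 1.495665), (dp/dtau, dq/dtau) = (-0.824453, 1.968086); Gamma_ppp = -0.773931, Gamma_ppq = 0.000000, Gamma_pqq = 0.000000, Gamma_qpp = 0.126160, Gamma_qpq = 0.000000, Gamma_qqq = 0.000000; k2 = (-0.824453, 1.968086, 0.526058, -0.085754)
  k3: at (p, q) = (-1.225445, 1.495420), (dp/dtau, dq/dtau) = (-0.827250, 1.968713); Gamma_ppp = -0.774757, Gamma_ppq = 0.000000, Gamma_pqq = 0.000000, Gamma_qpp = 0.126445, Gamma_qpq = 0.000000, Gamma_qqq = 0.000000; k3 = (-0.827250, 1.968713, 0.530200, -0.086532)
  k4: at (p, q) = (-1.266948, 1.593887), (dp/dtau, dq/dtau) = (-0.800533, 1.964347); Gamma_ppp = -0.751828, Gamma_ppq = 0.000000, Gamma_pqq = 0.000000, Gamma_qpp = 0.118683, Gamma_qpq = 0.000000, Gamma_qqq = 0.000000; k4 = (-0.800533, 1.964347, 0.481812, -0.076059)
  Y <- Y + (h/6)(k1 + 2k2 + 2k3 + k4): p = -1.2668, q = 1.5939, dp/dtau = -0.8006, dq/dtau = 1.9644


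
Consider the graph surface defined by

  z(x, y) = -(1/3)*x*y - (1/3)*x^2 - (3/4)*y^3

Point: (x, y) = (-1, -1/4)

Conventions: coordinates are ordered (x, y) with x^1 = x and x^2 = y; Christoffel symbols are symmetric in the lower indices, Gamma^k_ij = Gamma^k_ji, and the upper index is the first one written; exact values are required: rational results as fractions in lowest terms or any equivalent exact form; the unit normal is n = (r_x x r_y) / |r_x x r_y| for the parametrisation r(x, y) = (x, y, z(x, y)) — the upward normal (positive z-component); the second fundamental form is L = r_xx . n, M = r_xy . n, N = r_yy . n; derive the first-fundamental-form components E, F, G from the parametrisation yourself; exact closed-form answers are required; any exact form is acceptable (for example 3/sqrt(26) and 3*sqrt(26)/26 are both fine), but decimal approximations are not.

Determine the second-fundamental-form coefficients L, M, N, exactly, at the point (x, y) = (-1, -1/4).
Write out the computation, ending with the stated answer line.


z_x = 3/4, z_y = 37/192, z_xx = -2/3, z_xy = -1/3, z_yy = 9/8
E = 25/16, F = 37/256, G = 38233/36864; answer radicand W^2 = 58969/36864
unnormalised second-form numerators: l = -2/3, m = -1/3, n = 9/8; L = l/sqrt(58969/36864), and similarly M = m/sqrt(W^2), N = n/sqrt(W^2)

Answer: L = -128*sqrt(58969)/58969, M = -64*sqrt(58969)/58969, N = 216*sqrt(58969)/58969


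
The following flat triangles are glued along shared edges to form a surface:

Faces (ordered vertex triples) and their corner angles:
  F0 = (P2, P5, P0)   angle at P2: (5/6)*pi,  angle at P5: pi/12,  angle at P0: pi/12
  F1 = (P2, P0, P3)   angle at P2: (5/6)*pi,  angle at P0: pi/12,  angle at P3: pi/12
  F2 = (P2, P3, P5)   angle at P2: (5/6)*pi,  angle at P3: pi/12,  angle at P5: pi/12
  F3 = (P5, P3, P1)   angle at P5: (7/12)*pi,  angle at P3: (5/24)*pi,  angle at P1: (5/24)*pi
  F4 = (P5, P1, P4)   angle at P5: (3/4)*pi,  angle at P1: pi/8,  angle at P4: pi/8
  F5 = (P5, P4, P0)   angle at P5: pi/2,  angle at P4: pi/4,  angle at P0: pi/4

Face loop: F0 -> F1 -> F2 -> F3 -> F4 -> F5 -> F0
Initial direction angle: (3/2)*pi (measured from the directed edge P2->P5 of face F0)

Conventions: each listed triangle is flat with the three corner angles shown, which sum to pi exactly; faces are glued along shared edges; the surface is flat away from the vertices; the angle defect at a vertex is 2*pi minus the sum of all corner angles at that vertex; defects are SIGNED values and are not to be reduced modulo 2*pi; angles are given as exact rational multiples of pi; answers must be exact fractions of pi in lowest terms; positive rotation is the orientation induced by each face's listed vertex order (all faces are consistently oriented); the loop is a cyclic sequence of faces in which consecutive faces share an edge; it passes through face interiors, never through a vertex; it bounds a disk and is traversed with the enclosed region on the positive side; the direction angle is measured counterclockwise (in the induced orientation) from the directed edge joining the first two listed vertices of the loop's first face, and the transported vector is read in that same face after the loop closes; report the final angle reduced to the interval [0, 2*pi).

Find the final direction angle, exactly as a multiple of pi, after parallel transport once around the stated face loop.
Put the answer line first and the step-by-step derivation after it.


Answer: final direction angle = pi

enclosed vertex P2: corner angles sum to (5/2)*pi, defect = 2*pi - (5/2)*pi = -pi/2
enclosed vertex P5: corner angles sum to 2*pi, defect = 2*pi - 2*pi = 0
transport around the loop rotates by the sum of enclosed defects; add to the initial angle mod 2*pi
final angle = (3/2)*pi - pi/2 = pi (mod 2*pi)


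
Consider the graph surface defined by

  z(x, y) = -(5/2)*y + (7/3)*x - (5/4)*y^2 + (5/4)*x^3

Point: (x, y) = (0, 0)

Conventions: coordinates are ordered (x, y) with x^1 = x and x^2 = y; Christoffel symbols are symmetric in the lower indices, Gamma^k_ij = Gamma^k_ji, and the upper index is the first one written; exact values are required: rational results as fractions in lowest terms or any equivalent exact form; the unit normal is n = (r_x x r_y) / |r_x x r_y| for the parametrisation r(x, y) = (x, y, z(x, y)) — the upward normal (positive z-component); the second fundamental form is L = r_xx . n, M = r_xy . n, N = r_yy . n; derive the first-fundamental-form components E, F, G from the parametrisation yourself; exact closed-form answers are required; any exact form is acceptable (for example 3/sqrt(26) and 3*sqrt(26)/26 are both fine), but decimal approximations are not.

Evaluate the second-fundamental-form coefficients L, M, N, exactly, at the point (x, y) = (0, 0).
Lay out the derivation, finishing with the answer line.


z_x = 7/3, z_y = -5/2, z_xx = 0, z_xy = 0, z_yy = -5/2
E = 58/9, F = -35/6, G = 29/4; answer radicand W^2 = 457/36
unnormalised second-form numerators: l = 0, m = 0, n = -5/2; L = l/sqrt(457/36), and similarly M = m/sqrt(W^2), N = n/sqrt(W^2)

Answer: L = 0, M = 0, N = -15*sqrt(457)/457


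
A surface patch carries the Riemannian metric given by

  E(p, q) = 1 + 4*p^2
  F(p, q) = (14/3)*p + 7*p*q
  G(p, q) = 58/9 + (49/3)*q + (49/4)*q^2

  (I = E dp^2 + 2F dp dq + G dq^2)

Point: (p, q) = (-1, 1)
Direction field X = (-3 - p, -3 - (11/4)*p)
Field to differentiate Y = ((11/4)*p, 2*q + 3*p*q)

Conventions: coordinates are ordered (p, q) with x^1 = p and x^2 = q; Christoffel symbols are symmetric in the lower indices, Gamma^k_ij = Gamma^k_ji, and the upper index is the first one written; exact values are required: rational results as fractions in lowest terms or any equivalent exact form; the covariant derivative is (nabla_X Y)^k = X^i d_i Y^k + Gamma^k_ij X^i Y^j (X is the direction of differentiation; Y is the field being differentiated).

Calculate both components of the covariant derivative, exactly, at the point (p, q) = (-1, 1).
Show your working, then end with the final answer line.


E = 5, F = -35/3, G = 1261/36 at the point
E_p = -8, E_q = 0, F_p = 35/3, F_q = -7, G_p = 0, G_q = 245/6
EG - F^2 = 1405/36;  g^inv = (36/1405) * [[1261/36, 35/3], [35/3, 5]]
first-kind symbols [ij,l] = (1/2)(d_i g_jl + d_j g_il - d_l g_ij): [pp,p] = E_p/2 = -4, [pp,q] = F_p - E_q/2 = 35/3, [pq,p] = E_q/2 = 0, [pq,q] = G_p/2 = 0, [qq,p] = F_q - G_p/2 = -7, [qq,q] = G_q/2 = 245/12
Gamma^p_ij = (G*[ij,p] - F*[ij,q])/(EG - F^2), Gamma^q_ij = (E*[ij,q] - F*[ij,p])/(EG - F^2)
Gamma_ppp = -144/1405, Gamma_ppq = 0, Gamma_pqq = -252/1405, Gamma_qpp = 84/281, Gamma_qpq = 0, Gamma_qqq = 147/281
X = (-2, -1/4), Y = (-11/4, -1) at the point

Answer: (nabla_X Y)^p = -3433/562, (nabla_X Y)^q = -1117/281


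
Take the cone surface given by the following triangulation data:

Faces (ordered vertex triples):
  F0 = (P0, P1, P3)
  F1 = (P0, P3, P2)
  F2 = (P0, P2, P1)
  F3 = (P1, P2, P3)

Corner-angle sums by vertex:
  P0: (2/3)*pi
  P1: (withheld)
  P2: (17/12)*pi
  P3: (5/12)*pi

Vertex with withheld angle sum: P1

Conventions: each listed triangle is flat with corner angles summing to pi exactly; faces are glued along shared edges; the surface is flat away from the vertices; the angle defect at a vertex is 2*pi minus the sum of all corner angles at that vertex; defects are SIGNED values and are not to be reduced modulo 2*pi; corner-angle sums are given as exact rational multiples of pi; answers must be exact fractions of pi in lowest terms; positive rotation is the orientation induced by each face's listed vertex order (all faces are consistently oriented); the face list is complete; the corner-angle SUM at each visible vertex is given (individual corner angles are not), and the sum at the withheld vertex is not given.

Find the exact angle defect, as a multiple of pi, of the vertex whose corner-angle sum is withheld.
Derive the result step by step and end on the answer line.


V = 4, E = 6, F = 4; chi = V - E + F = 2
Gauss-Bonnet: total defect = 2*pi*chi = 4*pi; visible defects sum to (7/2)*pi

Answer: defect(P1) = pi/2


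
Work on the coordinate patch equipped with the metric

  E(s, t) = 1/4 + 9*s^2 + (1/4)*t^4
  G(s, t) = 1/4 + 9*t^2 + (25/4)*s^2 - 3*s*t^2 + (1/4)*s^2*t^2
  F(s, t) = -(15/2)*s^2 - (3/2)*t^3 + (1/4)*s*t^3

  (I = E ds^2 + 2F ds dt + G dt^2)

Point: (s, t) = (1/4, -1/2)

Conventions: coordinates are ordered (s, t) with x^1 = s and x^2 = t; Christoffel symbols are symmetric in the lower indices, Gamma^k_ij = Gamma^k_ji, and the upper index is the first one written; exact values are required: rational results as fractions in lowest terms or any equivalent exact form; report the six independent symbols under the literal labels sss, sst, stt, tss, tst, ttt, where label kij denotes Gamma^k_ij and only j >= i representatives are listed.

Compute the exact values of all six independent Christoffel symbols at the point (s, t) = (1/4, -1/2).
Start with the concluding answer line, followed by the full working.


Answer: Gamma_sss = 4109/1768, Gamma_sst = 1463/17680, Gamma_stt = -7103/2080, Gamma_tss = -995/884, Gamma_tst = 4007/8840, Gamma_ttt = -1967/1040

E = 53/64, F = -37/128, G = 693/256 at the point
E_s = 9/2, E_t = -1/8, F_s = -121/32, F_t = -69/64, G_s = 77/32, G_t = -529/64
EG - F^2 = 1105/512;  g^inv = (512/1105) * [[693/256, 37/128], [37/128, 53/64]]
first-kind symbols [ij,l] = (1/2)(d_i g_jl + d_j g_il - d_l g_ij): [ss,s] = E_s/2 = 9/4, [ss,t] = F_s - E_t/2 = -119/32, [st,s] = E_t/2 = -1/16, [st,t] = G_s/2 = 77/64, [tt,s] = F_t - G_s/2 = -73/32, [tt,t] = G_t/2 = -529/128
Gamma^s_ij = (G*[ij,s] - F*[ij,t])/(EG - F^2), Gamma^t_ij = (E*[ij,t] - F*[ij,s])/(EG - F^2)


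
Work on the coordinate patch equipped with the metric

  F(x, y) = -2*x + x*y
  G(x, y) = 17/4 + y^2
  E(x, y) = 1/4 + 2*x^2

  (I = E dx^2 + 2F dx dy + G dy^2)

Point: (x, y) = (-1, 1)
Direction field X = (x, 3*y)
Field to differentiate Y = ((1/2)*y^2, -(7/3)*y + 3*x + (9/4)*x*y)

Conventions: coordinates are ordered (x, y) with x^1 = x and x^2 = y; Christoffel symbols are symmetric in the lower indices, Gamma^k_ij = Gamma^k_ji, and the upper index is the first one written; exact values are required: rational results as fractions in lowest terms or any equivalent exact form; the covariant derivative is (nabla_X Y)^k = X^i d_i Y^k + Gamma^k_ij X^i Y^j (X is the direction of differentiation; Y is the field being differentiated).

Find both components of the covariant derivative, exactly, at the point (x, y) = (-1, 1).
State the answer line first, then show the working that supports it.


Answer: (nabla_X Y)^x = 2870/173, (nabla_X Y)^y = -4468/173

E = 9/4, F = 1, G = 21/4 at the point
E_x = -4, E_y = 0, F_x = -1, F_y = -1, G_x = 0, G_y = 2
EG - F^2 = 173/16;  g^inv = (16/173) * [[21/4, -1], [-1, 9/4]]
first-kind symbols [ij,l] = (1/2)(d_i g_jl + d_j g_il - d_l g_ij): [xx,x] = E_x/2 = -2, [xx,y] = F_x - E_y/2 = -1, [xy,x] = E_y/2 = 0, [xy,y] = G_x/2 = 0, [yy,x] = F_y - G_x/2 = -1, [yy,y] = G_y/2 = 1
Gamma^x_ij = (G*[ij,x] - F*[ij,y])/(EG - F^2), Gamma^y_ij = (E*[ij,y] - F*[ij,x])/(EG - F^2)
Gamma_xxx = -152/173, Gamma_xxy = 0, Gamma_xyy = -100/173, Gamma_yxx = -4/173, Gamma_yxy = 0, Gamma_yyy = 52/173
X = (-1, 3), Y = (1/2, -91/12) at the point


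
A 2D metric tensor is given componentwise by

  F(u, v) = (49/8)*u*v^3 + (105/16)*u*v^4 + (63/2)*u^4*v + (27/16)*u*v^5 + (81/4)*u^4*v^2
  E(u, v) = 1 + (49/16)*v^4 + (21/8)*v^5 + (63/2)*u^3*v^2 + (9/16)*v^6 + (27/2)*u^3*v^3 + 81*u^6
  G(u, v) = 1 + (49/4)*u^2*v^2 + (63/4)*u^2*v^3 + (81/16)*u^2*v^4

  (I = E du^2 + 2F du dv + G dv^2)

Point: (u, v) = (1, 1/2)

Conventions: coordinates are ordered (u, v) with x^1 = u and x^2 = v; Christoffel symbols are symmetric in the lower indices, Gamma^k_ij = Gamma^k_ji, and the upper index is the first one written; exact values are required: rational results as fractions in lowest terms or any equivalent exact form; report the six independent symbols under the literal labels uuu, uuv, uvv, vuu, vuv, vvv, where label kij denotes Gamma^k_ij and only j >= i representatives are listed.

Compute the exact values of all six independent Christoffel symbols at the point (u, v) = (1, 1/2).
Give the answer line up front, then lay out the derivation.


Answer: Gamma_uuu = 17568/6635, Gamma_uuv = 4514/19905, Gamma_uvv = 11224/19905, Gamma_vuu = 21312/33175, Gamma_vuv = 5476/99525, Gamma_vvv = 13616/99525

E = 94049/1024, F = 11285/512, G = 1625/256 at the point
E_u = 8235/16, E_v = 11285/256, F_u = 43253/512, F_v = 15399/256, G_u = 1369/128, G_v = 851/32
EG - F^2 = 99525/1024;  g^inv = (1024/99525) * [[1625/256, -11285/512], [-11285/512, 94049/1024]]
first-kind symbols [ij,l] = (1/2)(d_i g_jl + d_j g_il - d_l g_ij): [uu,u] = E_u/2 = 8235/32, [uu,v] = F_u - E_v/2 = 999/16, [uv,u] = E_v/2 = 11285/512, [uv,v] = G_u/2 = 1369/256, [vv,u] = F_v - G_u/2 = 7015/128, [vv,v] = G_v/2 = 851/64
Gamma^u_ij = (G*[ij,u] - F*[ij,v])/(EG - F^2), Gamma^v_ij = (E*[ij,v] - F*[ij,u])/(EG - F^2)


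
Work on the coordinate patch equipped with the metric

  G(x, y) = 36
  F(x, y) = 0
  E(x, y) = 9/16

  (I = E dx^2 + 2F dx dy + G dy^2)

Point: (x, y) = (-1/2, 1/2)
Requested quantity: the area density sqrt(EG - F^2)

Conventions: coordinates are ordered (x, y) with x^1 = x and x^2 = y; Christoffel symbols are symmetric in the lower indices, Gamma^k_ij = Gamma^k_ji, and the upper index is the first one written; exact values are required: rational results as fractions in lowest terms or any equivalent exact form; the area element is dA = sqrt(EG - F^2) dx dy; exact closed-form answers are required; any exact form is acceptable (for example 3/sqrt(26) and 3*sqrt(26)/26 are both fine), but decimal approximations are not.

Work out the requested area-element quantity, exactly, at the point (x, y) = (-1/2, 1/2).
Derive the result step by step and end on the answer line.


E = 9/16, F = 0, G = 36; EG - F^2 = 81/4

Answer: sqrt(EG - F^2) = 9/2


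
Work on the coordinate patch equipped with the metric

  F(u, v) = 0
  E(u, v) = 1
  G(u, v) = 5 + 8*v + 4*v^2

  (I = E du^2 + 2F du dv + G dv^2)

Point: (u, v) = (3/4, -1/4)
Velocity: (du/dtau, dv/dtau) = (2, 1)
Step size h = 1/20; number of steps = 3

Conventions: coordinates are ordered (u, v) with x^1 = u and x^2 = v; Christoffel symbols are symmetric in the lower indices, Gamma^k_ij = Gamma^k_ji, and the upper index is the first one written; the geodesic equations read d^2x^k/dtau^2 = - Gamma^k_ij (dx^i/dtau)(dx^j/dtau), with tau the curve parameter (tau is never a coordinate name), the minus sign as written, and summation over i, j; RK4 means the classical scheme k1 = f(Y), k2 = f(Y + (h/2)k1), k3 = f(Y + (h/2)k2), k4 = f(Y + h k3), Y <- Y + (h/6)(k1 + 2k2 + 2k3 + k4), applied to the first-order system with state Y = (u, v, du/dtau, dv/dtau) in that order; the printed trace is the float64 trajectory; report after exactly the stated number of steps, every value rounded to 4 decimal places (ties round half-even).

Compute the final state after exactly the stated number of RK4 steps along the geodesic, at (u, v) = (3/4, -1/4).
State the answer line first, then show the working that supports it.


Answer: u = 1.0500, v = -0.1093, du/dtau = 2.0000, dv/dtau = 0.8825

f(Y) = (du/dtau, dv/dtau, -Gamma^u_ij Y'^i Y'^j, -Gamma^v_ij Y'^i Y'^j) with the Gammas evaluated at the stage position; h = 0.050000; intermediate values shown to 6 dp
step 0: u = 0.7500, v = -0.2500, du/dtau = 2.0000, dv/dtau = 1.0000
step 1:
  k1: at (u, v) = (0.750000, -0.250000), (du/dtau, dv/dtau) = (2.000000, 1.000000); Gamma_uuu = 0.000000, Gamma_uuv = 0.000000, Gamma_uvv = 0.000000, Gamma_vuu = 0.000000, Gamma_vuv = 0.000000, Gamma_vvv = 0.923077; k1 = (2.000000, 1.000000, 0.000000, -0.923077)
  k2: at (u, v) = (0.800000, -0.225000), (du/dtau, dv/dtau) = (2.000000, 0.976923); Gamma_uuu = 0.000000, Gamma_uuv = 0.000000, Gamma_uvv = 0.000000, Gamma_vuu = 0.000000, Gamma_vuv = 0.000000, Gamma_vvv = 0.911095; k2 = (2.000000, 0.976923, 0.000000, -0.869529)
  k3: at (u, v) = (0.800000, -0.225577), (du/dtau, dv/dtau) = (2.000000, 0.978262); Gamma_uuu = 0.000000, Gamma_uuv = 0.000000, Gamma_uvv = 0.000000, Gamma_vuu = 0.000000, Gamma_vuv = 0.000000, Gamma_vvv = 0.911374; k3 = (2.000000, 0.978262, 0.000000, -0.872182)
  k4: at (u, v) = (0.850000, -0.201087), (du/dtau, dv/dtau) = (2.000000, 0.956391); Gamma_uuu = 0.000000, Gamma_uuv = 0.000000, Gamma_uvv = 0.000000, Gamma_vuu = 0.000000, Gamma_vuv = 0.000000, Gamma_vvv = 0.899411; k4 = (2.000000, 0.956391, 0.000000, -0.822677)
  Y <- Y + (h/6)(k1 + 2k2 + 2k3 + k4): u = 0.8500, v = -0.2011, du/dtau = 2.0000, dv/dtau = 0.9564
step 2:
  k1: at (u, v) = (0.850000, -0.201110), (du/dtau, dv/dtau) = (2.000000, 0.956424); Gamma_uuu = 0.000000, Gamma_uuv = 0.000000, Gamma_uvv = 0.000000, Gamma_vuu = 0.000000, Gamma_vuv = 0.000000, Gamma_vvv = 0.899423; k1 = (2.000000, 0.956424, 0.000000, -0.822744)
  k2: at (u, v) = (0.900000, -0.177200), (du/dtau, dv/dtau) = (2.000000, 0.935855); Gamma_uuu = 0.000000, Gamma_uuv = 0.000000, Gamma_uvv = 0.000000, Gamma_vuu = 0.000000, Gamma_vuv = 0.000000, Gamma_vvv = 0.887594; k2 = (2.000000, 0.935855, 0.000000, -0.777377)
  k3: at (u, v) = (0.900000, -0.177714), (du/dtau, dv/dtau) = (2.000000, 0.936989); Gamma_uuu = 0.000000, Gamma_uuv = 0.000000, Gamma_uvv = 0.000000, Gamma_vuu = 0.000000, Gamma_vuv = 0.000000, Gamma_vvv = 0.887850; k3 = (2.000000, 0.936989, 0.000000, -0.779487)
  k4: at (u, v) = (0.950000, -0.154261), (du/dtau, dv/dtau) = (2.000000, 0.917449); Gamma_uuu = 0.000000, Gamma_uuv = 0.000000, Gamma_uvv = 0.000000, Gamma_vuu = 0.000000, Gamma_vuv = 0.000000, Gamma_vvv = 0.876164; k4 = (2.000000, 0.917449, 0.000000, -0.737479)
  Y <- Y + (h/6)(k1 + 2k2 + 2k3 + k4): u = 0.9500, v = -0.1543, du/dtau = 2.0000, dv/dtau = 0.9175
step 3:
  k1: at (u, v) = (0.950000, -0.154281), (du/dtau, dv/dtau) = (2.000000, 0.917474); Gamma_uuu = 0.000000, Gamma_uuv = 0.000000, Gamma_uvv = 0.000000, Gamma_vuu = 0.000000, Gamma_vuv = 0.000000, Gamma_vvv = 0.876174; k1 = (2.000000, 0.917474, 0.000000, -0.737527)
  k2: at (u, v) = (1.000000, -0.131344), (du/dtau, dv/dtau) = (2.000000, 0.899036); Gamma_uuu = 0.000000, Gamma_uuv = 0.000000, Gamma_uvv = 0.000000, Gamma_vuu = 0.000000, Gamma_vuv = 0.000000, Gamma_vvv = 0.864710; k2 = (2.000000, 0.899036, 0.000000, -0.698915)
  k3: at (u, v) = (1.000000, -0.131805), (du/dtau, dv/dtau) = (2.000000, 0.900001); Gamma_uuu = 0.000000, Gamma_uuv = 0.000000, Gamma_uvv = 0.000000, Gamma_vuu = 0.000000, Gamma_vuv = 0.000000, Gamma_vvv = 0.864940; k3 = (2.000000, 0.900001, 0.000000, -0.700603)
  k4: at (u, v) = (1.050000, -0.109281), (du/dtau, dv/dtau) = (2.000000, 0.882444); Gamma_uuu = 0.000000, Gamma_uuv = 0.000000, Gamma_uvv = 0.000000, Gamma_vuu = 0.000000, Gamma_vuv = 0.000000, Gamma_vvv = 0.853686; k4 = (2.000000, 0.882444, 0.000000, -0.664771)
  Y <- Y + (h/6)(k1 + 2k2 + 2k3 + k4): u = 1.0500, v = -0.1093, du/dtau = 2.0000, dv/dtau = 0.8825


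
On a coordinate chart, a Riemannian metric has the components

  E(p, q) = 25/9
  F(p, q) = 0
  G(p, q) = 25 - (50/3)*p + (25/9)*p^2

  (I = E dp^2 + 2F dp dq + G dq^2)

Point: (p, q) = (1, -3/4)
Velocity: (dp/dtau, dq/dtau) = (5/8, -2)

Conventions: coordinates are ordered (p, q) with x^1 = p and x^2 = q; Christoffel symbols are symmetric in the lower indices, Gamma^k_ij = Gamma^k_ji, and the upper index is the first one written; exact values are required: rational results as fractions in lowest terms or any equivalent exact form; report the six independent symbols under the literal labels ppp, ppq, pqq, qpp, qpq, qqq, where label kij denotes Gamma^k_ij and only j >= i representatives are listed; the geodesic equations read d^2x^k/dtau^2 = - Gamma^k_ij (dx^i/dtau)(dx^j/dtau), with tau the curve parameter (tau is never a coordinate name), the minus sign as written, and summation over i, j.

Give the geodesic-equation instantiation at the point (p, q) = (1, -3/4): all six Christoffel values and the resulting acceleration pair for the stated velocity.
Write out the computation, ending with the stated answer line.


E = 25/9, F = 0, G = 100/9 at the point
E_p = 0, E_q = 0, F_p = 0, F_q = 0, G_p = -100/9, G_q = 0
EG - F^2 = 2500/81;  g^inv = (81/2500) * [[100/9, 0], [0, 25/9]]
first-kind symbols [ij,l] = (1/2)(d_i g_jl + d_j g_il - d_l g_ij): [pp,p] = E_p/2 = 0, [pp,q] = F_p - E_q/2 = 0, [pq,p] = E_q/2 = 0, [pq,q] = G_p/2 = -50/9, [qq,p] = F_q - G_p/2 = 50/9, [qq,q] = G_q/2 = 0
Gamma^p_ij = (G*[ij,p] - F*[ij,q])/(EG - F^2), Gamma^q_ij = (E*[ij,q] - F*[ij,p])/(EG - F^2)
Gamma_ppp = 0, Gamma_ppq = 0, Gamma_pqq = 2, Gamma_qpp = 0, Gamma_qpq = -1/2, Gamma_qqq = 0
d^2p/dtau^2 = -(Gamma_ppp*(5/8)^2 + 2*Gamma_ppq*(5/8)*(-2) + Gamma_pqq*(-2)^2) = -8
d^2q/dtau^2 = -(Gamma_qpp*(5/8)^2 + 2*Gamma_qpq*(5/8)*(-2) + Gamma_qqq*(-2)^2) = -5/4

Answer: Gamma_ppp = 0, Gamma_ppq = 0, Gamma_pqq = 2, Gamma_qpp = 0, Gamma_qpq = -1/2, Gamma_qqq = 0; accelerations (d^2p/dtau^2, d^2q/dtau^2) = (-8, -5/4)
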